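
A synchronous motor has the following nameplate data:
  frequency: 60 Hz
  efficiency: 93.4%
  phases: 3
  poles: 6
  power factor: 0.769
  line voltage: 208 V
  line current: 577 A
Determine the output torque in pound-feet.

P_in = √3·V·I·cosφ = 1.732 × 208 × 577 × 0.769 = 159850 W
P_out = η·P_in = 0.934 × 159850 = 149300 W
n = n_s = 120×60/6 = 1200 rpm (synchronous)
ω = 2π×1200/60 = 125.7 rad/s
τ = P_out/ω = 149300/125.7 = 1188 N·m
In lb·ft: 1188/1.356 = 876 lb·ft

876 lb·ft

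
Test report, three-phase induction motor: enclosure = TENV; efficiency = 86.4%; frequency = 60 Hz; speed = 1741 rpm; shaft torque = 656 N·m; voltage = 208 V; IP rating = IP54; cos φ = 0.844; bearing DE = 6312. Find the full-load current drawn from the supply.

ω = 2π×1741/60 = 182.3 rad/s; P_out = τω = 656 × 182.3 = 119589 W
P_in = P_out / η = 119589 / 0.864 = 138413 W
I_L = P_in / (√3·V_L·cosφ) = 138413 / (1.732 × 208 × 0.844) = 455 A

455 A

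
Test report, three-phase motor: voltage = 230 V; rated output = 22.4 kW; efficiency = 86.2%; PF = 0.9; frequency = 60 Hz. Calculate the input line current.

P_out = 22.4 kW = 22400 W
P_in = P_out / η = 22400 / 0.862 = 25986 W
I_L = P_in / (√3·V_L·cosφ) = 25986 / (1.732 × 230 × 0.9) = 72.5 A

72.5 A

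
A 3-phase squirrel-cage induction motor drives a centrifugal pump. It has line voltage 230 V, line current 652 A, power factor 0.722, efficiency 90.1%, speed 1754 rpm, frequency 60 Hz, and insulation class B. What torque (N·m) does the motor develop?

920 N·m

P_in = √3·V·I·cosφ = 1.732 × 230 × 652 × 0.722 = 187526 W
P_out = η·P_in = 0.901 × 187526 = 168961 W
n = 1754 rpm
ω = 2π×1754/60 = 183.7 rad/s
τ = P_out/ω = 168961/183.7 = 920 N·m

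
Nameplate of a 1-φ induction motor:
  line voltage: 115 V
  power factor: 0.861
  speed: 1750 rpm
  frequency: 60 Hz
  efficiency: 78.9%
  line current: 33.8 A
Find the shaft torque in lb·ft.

P_in = V·I·cosφ = 115 × 33.8 × 0.861 = 3347 W
P_out = η·P_in = 0.789 × 3347 = 2641 W
n = 1750 rpm
ω = 2π×1750/60 = 183.3 rad/s
τ = P_out/ω = 2641/183.3 = 14.41 N·m
In lb·ft: 14.41/1.356 = 10.6 lb·ft

10.6 lb·ft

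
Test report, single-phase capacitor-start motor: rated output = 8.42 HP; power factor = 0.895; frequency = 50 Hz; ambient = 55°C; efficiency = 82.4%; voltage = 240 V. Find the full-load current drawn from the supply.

35.5 A

P_out = 8.42 × 746 = 6281 W
P_in = P_out / η = 6281 / 0.824 = 7623 W
I = P_in / (V·cosφ) = 7623 / (240 × 0.895) = 35.5 A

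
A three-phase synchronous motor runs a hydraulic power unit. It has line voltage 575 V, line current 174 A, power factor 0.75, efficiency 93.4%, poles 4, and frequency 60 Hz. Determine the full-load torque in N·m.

644 N·m

P_in = √3·V·I·cosφ = 1.732 × 575 × 174 × 0.75 = 129965 W
P_out = η·P_in = 0.934 × 129965 = 121387 W
n = n_s = 120×60/4 = 1800 rpm (synchronous)
ω = 2π×1800/60 = 188.5 rad/s
τ = P_out/ω = 121387/188.5 = 644 N·m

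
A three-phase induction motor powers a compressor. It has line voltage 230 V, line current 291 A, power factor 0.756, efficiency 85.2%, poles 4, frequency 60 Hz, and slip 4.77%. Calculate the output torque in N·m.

P_in = √3·V·I·cosφ = 1.732 × 230 × 291 × 0.756 = 87638 W
P_out = η·P_in = 0.852 × 87638 = 74668 W
n_s = 120×60/4 = 1800 rpm; n = 1800×(1−0.0477) = 1714 rpm
ω = 2π×1714/60 = 179.5 rad/s
τ = P_out/ω = 74668/179.5 = 416 N·m

416 N·m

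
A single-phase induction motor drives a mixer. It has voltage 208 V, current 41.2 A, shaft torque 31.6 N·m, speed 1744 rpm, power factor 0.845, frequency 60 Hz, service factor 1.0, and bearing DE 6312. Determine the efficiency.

79.7 %

ω = 2π × 1744/60 = 182.6 rad/s; P_out = τω = 31.6 × 182.6 = 5770 W
P_in = V·I·cosφ = 208 × 41.2 × 0.845 = 7241 W
η = P_out / P_in = 5770 / 7241 = 0.797 = 79.7%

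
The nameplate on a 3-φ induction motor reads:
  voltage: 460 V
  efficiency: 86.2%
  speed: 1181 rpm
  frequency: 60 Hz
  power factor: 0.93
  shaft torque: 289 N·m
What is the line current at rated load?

ω = 2π×1181/60 = 123.7 rad/s; P_out = τω = 289 × 123.7 = 35749 W
P_in = P_out / η = 35749 / 0.862 = 41472 W
I_L = P_in / (√3·V_L·cosφ) = 41472 / (1.732 × 460 × 0.93) = 56 A

56 A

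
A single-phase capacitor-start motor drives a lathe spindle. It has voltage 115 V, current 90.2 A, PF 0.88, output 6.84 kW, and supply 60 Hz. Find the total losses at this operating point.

2290 W

P_in = V·I·cosφ = 115×90.2×0.88 = 9128 W
P_out = 6840 W
Losses = P_in − P_out = 9128 − 6840 = 2288 W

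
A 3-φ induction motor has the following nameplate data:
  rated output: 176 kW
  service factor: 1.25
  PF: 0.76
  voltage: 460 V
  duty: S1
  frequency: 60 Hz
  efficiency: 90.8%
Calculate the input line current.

320 A

P_out = 176 kW = 176000 W
P_in = P_out / η = 176000 / 0.908 = 193833 W
I_L = P_in / (√3·V_L·cosφ) = 193833 / (1.732 × 460 × 0.76) = 320 A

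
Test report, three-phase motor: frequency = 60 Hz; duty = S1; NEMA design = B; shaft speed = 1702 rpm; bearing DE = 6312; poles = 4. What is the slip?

5.44 %

n_s = 120f/p = 120×60/4 = 1800 rpm
s = (n_s − n)/n_s = (1800 − 1702)/1800 = 0.0544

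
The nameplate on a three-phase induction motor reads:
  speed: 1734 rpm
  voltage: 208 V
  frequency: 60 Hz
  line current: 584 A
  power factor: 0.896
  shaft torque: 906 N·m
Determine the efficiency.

87.3 %

ω = 2π × 1734/60 = 181.6 rad/s; P_out = τω = 906 × 181.6 = 164530 W
P_in = √3·V_L·I_L·cosφ = 1.732 × 208 × 584 × 0.896 = 188509 W
η = P_out / P_in = 164530 / 188509 = 0.873 = 87.3%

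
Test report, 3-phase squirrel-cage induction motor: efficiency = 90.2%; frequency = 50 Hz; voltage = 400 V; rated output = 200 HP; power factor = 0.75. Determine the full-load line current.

P_out = 200 × 746 = 149200 W
P_in = P_out / η = 149200 / 0.902 = 165410 W
I_L = P_in / (√3·V_L·cosφ) = 165410 / (1.732 × 400 × 0.75) = 318 A

318 A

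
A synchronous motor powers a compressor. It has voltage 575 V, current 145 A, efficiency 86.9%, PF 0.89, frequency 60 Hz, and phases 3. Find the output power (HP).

P_in = √3·V·I·cosφ = 1.732 × 575 × 145 × 0.89 = 128521 W
P_out = η·P_in = 0.869 × 128521 = 111685 W
= 111685/746 = 150 HP

150 HP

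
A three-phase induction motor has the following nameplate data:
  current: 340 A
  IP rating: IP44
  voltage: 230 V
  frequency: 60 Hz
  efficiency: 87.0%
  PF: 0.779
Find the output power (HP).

P_in = √3·V·I·cosφ = 1.732 × 230 × 340 × 0.779 = 105510 W
P_out = η·P_in = 0.87 × 105510 = 91794 W
= 91794/746 = 123 HP

123 HP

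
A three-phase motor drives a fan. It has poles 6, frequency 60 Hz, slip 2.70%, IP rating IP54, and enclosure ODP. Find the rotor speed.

n_s = 120f/p = 120×60/6 = 1200 rpm
n = n_s(1 − s) = 1200 × (1 − 0.027) = 1168 rpm

1168 rpm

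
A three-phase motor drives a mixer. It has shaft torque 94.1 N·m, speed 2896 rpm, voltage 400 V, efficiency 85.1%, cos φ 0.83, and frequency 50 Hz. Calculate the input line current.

58.3 A

ω = 2π×2896/60 = 303.3 rad/s; P_out = τω = 94.1 × 303.3 = 28541 W
P_in = P_out / η = 28541 / 0.851 = 33538 W
I_L = P_in / (√3·V_L·cosφ) = 33538 / (1.732 × 400 × 0.83) = 58.3 A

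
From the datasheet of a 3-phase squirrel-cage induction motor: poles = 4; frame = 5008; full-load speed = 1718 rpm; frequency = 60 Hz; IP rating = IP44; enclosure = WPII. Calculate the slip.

n_s = 120f/p = 120×60/4 = 1800 rpm
s = (n_s − n)/n_s = (1800 − 1718)/1800 = 0.0456

4.56 %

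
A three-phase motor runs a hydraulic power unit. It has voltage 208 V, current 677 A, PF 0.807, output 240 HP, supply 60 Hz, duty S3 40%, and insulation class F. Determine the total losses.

P_in = √3·V·I·cosφ = 1.732×208×677×0.807 = 196822 W
P_out = 240×746 = 179040 W
Losses = P_in − P_out = 196822 − 179040 = 17782 W

17.8 kW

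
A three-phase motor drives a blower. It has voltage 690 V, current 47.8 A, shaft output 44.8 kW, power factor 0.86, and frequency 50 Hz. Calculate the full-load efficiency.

P_out = 44.8 kW = 44800 W
P_in = √3·V_L·I_L·cosφ = 1.732 × 690 × 47.8 × 0.86 = 49127 W
η = P_out / P_in = 44800 / 49127 = 0.912 = 91.2%

91.2 %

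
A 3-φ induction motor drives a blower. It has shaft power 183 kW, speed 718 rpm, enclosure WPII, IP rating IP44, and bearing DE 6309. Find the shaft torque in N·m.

ω = 2π × 718/60 = 75.19 rad/s
τ = P/ω = 183000/75.19 = 2430 N·m

2430 N·m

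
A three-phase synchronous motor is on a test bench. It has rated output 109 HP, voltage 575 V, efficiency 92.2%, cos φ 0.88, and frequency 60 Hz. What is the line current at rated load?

101 A

P_out = 109 × 746 = 81314 W
P_in = P_out / η = 81314 / 0.922 = 88193 W
I_L = P_in / (√3·V_L·cosφ) = 88193 / (1.732 × 575 × 0.88) = 101 A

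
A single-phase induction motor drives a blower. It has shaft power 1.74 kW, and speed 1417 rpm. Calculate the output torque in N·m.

ω = 2π × 1417/60 = 148.4 rad/s
τ = P/ω = 1740/148.4 = 11.7 N·m

11.7 N·m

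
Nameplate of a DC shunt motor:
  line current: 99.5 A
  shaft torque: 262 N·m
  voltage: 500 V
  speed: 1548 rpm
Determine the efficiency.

ω = 2π × 1548/60 = 162.1 rad/s; P_out = τω = 262 × 162.1 = 42470 W
P_in = V·I = 500 × 99.5 = 49750 W
η = P_out / P_in = 42470 / 49750 = 0.854 = 85.4%

85.4 %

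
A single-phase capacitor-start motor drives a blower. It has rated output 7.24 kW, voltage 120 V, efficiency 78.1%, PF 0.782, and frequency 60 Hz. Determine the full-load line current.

P_out = 7.24 kW = 7240 W
P_in = P_out / η = 7240 / 0.781 = 9270 W
I = P_in / (V·cosφ) = 9270 / (120 × 0.782) = 98.8 A

98.8 A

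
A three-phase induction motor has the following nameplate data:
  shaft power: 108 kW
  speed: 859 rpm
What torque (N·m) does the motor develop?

ω = 2π × 859/60 = 89.95 rad/s
τ = P/ω = 108000/89.95 = 1200 N·m

1200 N·m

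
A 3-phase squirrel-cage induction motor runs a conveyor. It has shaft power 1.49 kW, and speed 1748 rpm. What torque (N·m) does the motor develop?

ω = 2π × 1748/60 = 183.1 rad/s
τ = P/ω = 1490/183.1 = 8.14 N·m

8.14 N·m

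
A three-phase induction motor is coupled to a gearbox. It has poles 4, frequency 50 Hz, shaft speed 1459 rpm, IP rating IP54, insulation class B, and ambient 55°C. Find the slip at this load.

2.73 %

n_s = 120f/p = 120×50/4 = 1500 rpm
s = (n_s − n)/n_s = (1500 − 1459)/1500 = 0.0273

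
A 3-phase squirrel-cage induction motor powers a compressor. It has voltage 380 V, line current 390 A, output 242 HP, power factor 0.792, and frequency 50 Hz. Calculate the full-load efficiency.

P_out = 242 × 746 = 180532 W
P_in = √3·V_L·I_L·cosφ = 1.732 × 380 × 390 × 0.792 = 203292 W
η = P_out / P_in = 180532 / 203292 = 0.888 = 88.8%

88.8 %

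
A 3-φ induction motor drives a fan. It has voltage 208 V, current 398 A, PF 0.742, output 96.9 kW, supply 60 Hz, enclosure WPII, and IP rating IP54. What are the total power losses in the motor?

9490 W

P_in = √3·V·I·cosφ = 1.732×208×398×0.742 = 106389 W
P_out = 96900 W
Losses = P_in − P_out = 106389 − 96900 = 9489 W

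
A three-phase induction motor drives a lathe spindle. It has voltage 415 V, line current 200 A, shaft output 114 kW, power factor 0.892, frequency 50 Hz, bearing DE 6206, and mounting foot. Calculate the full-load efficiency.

88.9 %

P_out = 114 kW = 114000 W
P_in = √3·V_L·I_L·cosφ = 1.732 × 415 × 200 × 0.892 = 128230 W
η = P_out / P_in = 114000 / 128230 = 0.889 = 88.9%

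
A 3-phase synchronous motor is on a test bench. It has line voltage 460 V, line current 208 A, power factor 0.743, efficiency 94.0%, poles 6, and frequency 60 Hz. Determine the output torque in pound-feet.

679 lb·ft

P_in = √3·V·I·cosφ = 1.732 × 460 × 208 × 0.743 = 123128 W
P_out = η·P_in = 0.94 × 123128 = 115740 W
n = n_s = 120×60/6 = 1200 rpm (synchronous)
ω = 2π×1200/60 = 125.7 rad/s
τ = P_out/ω = 115740/125.7 = 920.8 N·m
In lb·ft: 920.8/1.356 = 679 lb·ft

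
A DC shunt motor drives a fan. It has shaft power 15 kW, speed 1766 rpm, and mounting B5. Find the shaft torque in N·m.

81.1 N·m

ω = 2π × 1766/60 = 184.9 rad/s
τ = P/ω = 15000/184.9 = 81.1 N·m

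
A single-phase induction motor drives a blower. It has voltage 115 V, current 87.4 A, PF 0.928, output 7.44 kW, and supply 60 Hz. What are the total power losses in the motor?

P_in = V·I·cosφ = 115×87.4×0.928 = 9327 W
P_out = 7440 W
Losses = P_in − P_out = 9327 − 7440 = 1887 W

1890 W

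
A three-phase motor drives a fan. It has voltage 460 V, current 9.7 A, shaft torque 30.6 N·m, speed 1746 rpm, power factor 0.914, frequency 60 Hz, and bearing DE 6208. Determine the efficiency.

79.2 %

ω = 2π × 1746/60 = 182.8 rad/s; P_out = τω = 30.6 × 182.8 = 5594 W
P_in = √3·V_L·I_L·cosφ = 1.732 × 460 × 9.7 × 0.914 = 7064 W
η = P_out / P_in = 5594 / 7064 = 0.792 = 79.2%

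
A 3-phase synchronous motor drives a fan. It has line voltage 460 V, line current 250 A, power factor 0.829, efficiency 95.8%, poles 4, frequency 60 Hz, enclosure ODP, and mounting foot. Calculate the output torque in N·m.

839 N·m

P_in = √3·V·I·cosφ = 1.732 × 460 × 250 × 0.829 = 165120 W
P_out = η·P_in = 0.958 × 165120 = 158185 W
n = n_s = 120×60/4 = 1800 rpm (synchronous)
ω = 2π×1800/60 = 188.5 rad/s
τ = P_out/ω = 158185/188.5 = 839 N·m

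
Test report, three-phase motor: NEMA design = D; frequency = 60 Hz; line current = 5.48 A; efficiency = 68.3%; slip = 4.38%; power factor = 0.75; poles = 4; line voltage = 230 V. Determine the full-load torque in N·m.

P_in = √3·V·I·cosφ = 1.732 × 230 × 5.48 × 0.75 = 1637 W
P_out = η·P_in = 0.683 × 1637 = 1118 W
n_s = 120×60/4 = 1800 rpm; n = 1800×(1−0.0438) = 1721 rpm
ω = 2π×1721/60 = 180.2 rad/s
τ = P_out/ω = 1118/180.2 = 6.2 N·m

6.2 N·m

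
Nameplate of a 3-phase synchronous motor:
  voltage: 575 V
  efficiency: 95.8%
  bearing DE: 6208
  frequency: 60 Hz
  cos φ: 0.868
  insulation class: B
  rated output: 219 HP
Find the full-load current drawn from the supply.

197 A

P_out = 219 × 746 = 163374 W
P_in = P_out / η = 163374 / 0.958 = 170537 W
I_L = P_in / (√3·V_L·cosφ) = 170537 / (1.732 × 575 × 0.868) = 197 A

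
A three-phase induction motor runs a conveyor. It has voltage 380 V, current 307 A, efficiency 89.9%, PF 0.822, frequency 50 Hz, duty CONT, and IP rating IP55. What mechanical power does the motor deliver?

149 kW

P_in = √3·V·I·cosφ = 1.732 × 380 × 307 × 0.822 = 166089 W
P_out = η·P_in = 0.899 × 166089 = 149314 W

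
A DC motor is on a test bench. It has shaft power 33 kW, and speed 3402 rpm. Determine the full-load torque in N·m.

ω = 2π × 3402/60 = 356.3 rad/s
τ = P/ω = 33000/356.3 = 92.6 N·m

92.6 N·m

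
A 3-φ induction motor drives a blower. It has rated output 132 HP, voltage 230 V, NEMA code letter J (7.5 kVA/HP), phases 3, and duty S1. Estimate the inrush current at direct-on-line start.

2490 A

S_LR = 7.5 × 132 = 990 kVA
I_LR = S_LR/(√3·V_L) = 990000/(1.732×230) = 2490 A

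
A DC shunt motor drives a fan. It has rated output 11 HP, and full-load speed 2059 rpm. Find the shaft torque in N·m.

38.1 N·m

P_out = 11 × 746 = 8206 W
ω = 2π × 2059/60 = 215.6 rad/s
τ = P_out/ω = 8206/215.6 = 38.1 N·m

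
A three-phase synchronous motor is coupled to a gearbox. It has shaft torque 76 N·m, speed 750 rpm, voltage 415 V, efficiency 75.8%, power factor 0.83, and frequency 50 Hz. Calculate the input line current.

ω = 2π×750/60 = 78.54 rad/s; P_out = τω = 76 × 78.54 = 5969 W
P_in = P_out / η = 5969 / 0.758 = 7875 W
I_L = P_in / (√3·V_L·cosφ) = 7875 / (1.732 × 415 × 0.83) = 13.2 A

13.2 A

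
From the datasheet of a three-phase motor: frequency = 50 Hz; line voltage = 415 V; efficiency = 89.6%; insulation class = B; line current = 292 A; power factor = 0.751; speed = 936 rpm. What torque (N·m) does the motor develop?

1440 N·m

P_in = √3·V·I·cosφ = 1.732 × 415 × 292 × 0.751 = 157623 W
P_out = η·P_in = 0.896 × 157623 = 141230 W
n = 936 rpm
ω = 2π×936/60 = 98.02 rad/s
τ = P_out/ω = 141230/98.02 = 1440 N·m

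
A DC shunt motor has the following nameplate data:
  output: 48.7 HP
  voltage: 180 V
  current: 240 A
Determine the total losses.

P_in = V·I = 180×240 = 43200 W
P_out = 48.7×746 = 36330 W
Losses = P_in − P_out = 43200 − 36330 = 6870 W

6870 W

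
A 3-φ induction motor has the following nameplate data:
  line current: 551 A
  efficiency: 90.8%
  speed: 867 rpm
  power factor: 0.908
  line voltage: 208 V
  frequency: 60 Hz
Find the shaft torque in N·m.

P_in = √3·V·I·cosφ = 1.732 × 208 × 551 × 0.908 = 180239 W
P_out = η·P_in = 0.908 × 180239 = 163657 W
n = 867 rpm
ω = 2π×867/60 = 90.79 rad/s
τ = P_out/ω = 163657/90.79 = 1800 N·m

1800 N·m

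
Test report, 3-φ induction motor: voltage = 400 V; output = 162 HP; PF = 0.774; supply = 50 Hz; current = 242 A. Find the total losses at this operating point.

P_in = √3·V·I·cosφ = 1.732×400×242×0.774 = 129767 W
P_out = 162×746 = 120852 W
Losses = P_in − P_out = 129767 − 120852 = 8915 W

8920 W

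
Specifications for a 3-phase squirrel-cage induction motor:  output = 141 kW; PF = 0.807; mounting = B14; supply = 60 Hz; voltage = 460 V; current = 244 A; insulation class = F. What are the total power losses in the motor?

P_in = √3·V·I·cosφ = 1.732×460×244×0.807 = 156881 W
P_out = 141000 W
Losses = P_in − P_out = 156881 − 141000 = 15881 W

15900 W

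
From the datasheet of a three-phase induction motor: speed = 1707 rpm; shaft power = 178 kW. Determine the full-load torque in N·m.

996 N·m

ω = 2π × 1707/60 = 178.8 rad/s
τ = P/ω = 178000/178.8 = 996 N·m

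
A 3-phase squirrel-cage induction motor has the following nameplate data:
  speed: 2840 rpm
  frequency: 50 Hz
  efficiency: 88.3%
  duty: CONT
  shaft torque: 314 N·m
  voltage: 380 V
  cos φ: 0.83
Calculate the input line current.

194 A

ω = 2π×2840/60 = 297.4 rad/s; P_out = τω = 314 × 297.4 = 93384 W
P_in = P_out / η = 93384 / 0.883 = 105758 W
I_L = P_in / (√3·V_L·cosφ) = 105758 / (1.732 × 380 × 0.83) = 194 A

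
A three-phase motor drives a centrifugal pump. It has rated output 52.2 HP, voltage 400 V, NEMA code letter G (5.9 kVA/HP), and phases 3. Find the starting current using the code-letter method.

445 A

S_LR = 5.9 × 52.2 = 307.98 kVA
I_LR = S_LR/(√3·V_L) = 307980/(1.732×400) = 445 A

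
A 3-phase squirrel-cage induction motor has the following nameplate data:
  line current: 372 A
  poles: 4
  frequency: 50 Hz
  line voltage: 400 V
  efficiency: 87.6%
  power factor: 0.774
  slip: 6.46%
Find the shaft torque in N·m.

P_in = √3·V·I·cosφ = 1.732 × 400 × 372 × 0.774 = 199477 W
P_out = η·P_in = 0.876 × 199477 = 174742 W
n_s = 120×50/4 = 1500 rpm; n = 1500×(1−0.0646) = 1403 rpm
ω = 2π×1403/60 = 146.9 rad/s
τ = P_out/ω = 174742/146.9 = 1190 N·m

1190 N·m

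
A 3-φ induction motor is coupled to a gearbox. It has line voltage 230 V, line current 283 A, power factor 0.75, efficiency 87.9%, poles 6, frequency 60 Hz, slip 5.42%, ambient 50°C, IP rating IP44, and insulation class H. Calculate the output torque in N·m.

P_in = √3·V·I·cosφ = 1.732 × 230 × 283 × 0.75 = 84552 W
P_out = η·P_in = 0.879 × 84552 = 74321 W
n_s = 120×60/6 = 1200 rpm; n = 1200×(1−0.0542) = 1135 rpm
ω = 2π×1135/60 = 118.9 rad/s
τ = P_out/ω = 74321/118.9 = 625 N·m

625 N·m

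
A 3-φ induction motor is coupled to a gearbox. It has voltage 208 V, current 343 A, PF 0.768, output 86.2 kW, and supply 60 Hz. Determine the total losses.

P_in = √3·V·I·cosφ = 1.732×208×343×0.768 = 94900 W
P_out = 86200 W
Losses = P_in − P_out = 94900 − 86200 = 8700 W

8.7 kW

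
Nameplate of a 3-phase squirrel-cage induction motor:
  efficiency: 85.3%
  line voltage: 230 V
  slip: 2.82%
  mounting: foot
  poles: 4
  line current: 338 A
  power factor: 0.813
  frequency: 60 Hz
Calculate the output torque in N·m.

510 N·m

P_in = √3·V·I·cosφ = 1.732 × 230 × 338 × 0.813 = 109467 W
P_out = η·P_in = 0.853 × 109467 = 93375 W
n_s = 120×60/4 = 1800 rpm; n = 1800×(1−0.0282) = 1749 rpm
ω = 2π×1749/60 = 183.2 rad/s
τ = P_out/ω = 93375/183.2 = 510 N·m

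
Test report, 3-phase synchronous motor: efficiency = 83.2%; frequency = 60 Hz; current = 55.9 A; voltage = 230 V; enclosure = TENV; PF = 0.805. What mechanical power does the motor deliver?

14.9 kW

P_in = √3·V·I·cosφ = 1.732 × 230 × 55.9 × 0.805 = 17926 W
P_out = η·P_in = 0.832 × 17926 = 14914 W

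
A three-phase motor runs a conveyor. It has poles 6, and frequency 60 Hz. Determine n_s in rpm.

n_s = 120f/p = 120×60/6 = 1200 rpm

1200 rpm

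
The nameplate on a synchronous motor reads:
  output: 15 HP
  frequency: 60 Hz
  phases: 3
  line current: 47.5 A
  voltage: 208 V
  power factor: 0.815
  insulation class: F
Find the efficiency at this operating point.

P_out = 15 × 746 = 11190 W
P_in = √3·V_L·I_L·cosφ = 1.732 × 208 × 47.5 × 0.815 = 13946 W
η = P_out / P_in = 11190 / 13946 = 0.802 = 80.2%

80.2 %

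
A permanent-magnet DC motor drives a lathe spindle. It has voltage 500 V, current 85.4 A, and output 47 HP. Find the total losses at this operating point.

7640 W

P_in = V·I = 500×85.4 = 42700 W
P_out = 47×746 = 35062 W
Losses = P_in − P_out = 42700 − 35062 = 7638 W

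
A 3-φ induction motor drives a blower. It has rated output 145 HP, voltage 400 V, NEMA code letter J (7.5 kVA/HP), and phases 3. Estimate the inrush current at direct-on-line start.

1570 A

S_LR = 7.5 × 145 = 1087.5 kVA
I_LR = S_LR/(√3·V_L) = 1087500/(1.732×400) = 1570 A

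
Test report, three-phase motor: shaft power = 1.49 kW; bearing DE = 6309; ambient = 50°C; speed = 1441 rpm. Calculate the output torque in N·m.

ω = 2π × 1441/60 = 150.9 rad/s
τ = P/ω = 1490/150.9 = 9.87 N·m

9.87 N·m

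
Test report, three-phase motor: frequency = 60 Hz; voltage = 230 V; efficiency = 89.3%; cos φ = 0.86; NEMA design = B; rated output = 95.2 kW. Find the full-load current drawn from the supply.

311 A

P_out = 95.2 kW = 95200 W
P_in = P_out / η = 95200 / 0.893 = 106607 W
I_L = P_in / (√3·V_L·cosφ) = 106607 / (1.732 × 230 × 0.86) = 311 A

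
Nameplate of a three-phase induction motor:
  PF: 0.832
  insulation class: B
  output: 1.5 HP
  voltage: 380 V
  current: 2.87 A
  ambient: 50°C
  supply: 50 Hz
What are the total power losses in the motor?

453 W

P_in = √3·V·I·cosφ = 1.732×380×2.87×0.832 = 1572 W
P_out = 1.5×746 = 1119 W
Losses = P_in − P_out = 1572 − 1119 = 453 W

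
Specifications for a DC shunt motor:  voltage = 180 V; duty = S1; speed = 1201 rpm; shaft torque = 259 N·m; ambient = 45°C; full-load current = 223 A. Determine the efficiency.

ω = 2π × 1201/60 = 125.8 rad/s; P_out = τω = 259 × 125.8 = 32582 W
P_in = V·I = 180 × 223 = 40140 W
η = P_out / P_in = 32582 / 40140 = 0.812 = 81.2%

81.2 %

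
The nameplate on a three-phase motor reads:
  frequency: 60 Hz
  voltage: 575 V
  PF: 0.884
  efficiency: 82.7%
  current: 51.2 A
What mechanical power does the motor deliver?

P_in = √3·V·I·cosφ = 1.732 × 575 × 51.2 × 0.884 = 45075 W
P_out = η·P_in = 0.827 × 45075 = 37277 W

37.3 kW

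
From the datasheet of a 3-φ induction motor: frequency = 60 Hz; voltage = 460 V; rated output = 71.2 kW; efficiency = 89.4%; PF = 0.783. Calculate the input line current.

128 A

P_out = 71.2 kW = 71200 W
P_in = P_out / η = 71200 / 0.894 = 79642 W
I_L = P_in / (√3·V_L·cosφ) = 79642 / (1.732 × 460 × 0.783) = 128 A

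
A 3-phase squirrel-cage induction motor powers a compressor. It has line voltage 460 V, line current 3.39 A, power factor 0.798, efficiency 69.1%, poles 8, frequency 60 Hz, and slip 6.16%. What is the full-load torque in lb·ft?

12.4 lb·ft

P_in = √3·V·I·cosφ = 1.732 × 460 × 3.39 × 0.798 = 2155 W
P_out = η·P_in = 0.691 × 2155 = 1489 W
n_s = 120×60/8 = 900 rpm; n = 900×(1−0.0616) = 845 rpm
ω = 2π×845/60 = 88.49 rad/s
τ = P_out/ω = 1489/88.49 = 16.83 N·m
In lb·ft: 16.83/1.356 = 12.4 lb·ft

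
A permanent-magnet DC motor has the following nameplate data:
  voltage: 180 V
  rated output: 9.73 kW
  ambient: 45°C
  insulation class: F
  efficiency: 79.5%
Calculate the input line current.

P_out = 9.73 kW = 9730 W
P_in = P_out / η = 9730 / 0.795 = 12239 W
I = P_in / V = 12239 / 180 = 68 A

68 A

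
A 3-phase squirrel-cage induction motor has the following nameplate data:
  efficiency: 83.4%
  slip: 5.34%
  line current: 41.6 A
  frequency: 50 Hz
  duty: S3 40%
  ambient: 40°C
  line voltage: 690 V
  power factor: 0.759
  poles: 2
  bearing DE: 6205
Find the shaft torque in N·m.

P_in = √3·V·I·cosφ = 1.732 × 690 × 41.6 × 0.759 = 37734 W
P_out = η·P_in = 0.834 × 37734 = 31470 W
n_s = 120×50/2 = 3000 rpm; n = 3000×(1−0.0534) = 2840 rpm
ω = 2π×2840/60 = 297.4 rad/s
τ = P_out/ω = 31470/297.4 = 106 N·m

106 N·m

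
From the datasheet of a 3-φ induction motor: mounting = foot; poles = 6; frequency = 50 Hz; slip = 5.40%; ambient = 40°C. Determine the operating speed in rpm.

946 rpm

n_s = 120f/p = 120×50/6 = 1000 rpm
n = n_s(1 − s) = 1000 × (1 − 0.054) = 946 rpm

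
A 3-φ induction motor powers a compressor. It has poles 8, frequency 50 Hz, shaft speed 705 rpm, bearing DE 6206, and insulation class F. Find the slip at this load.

n_s = 120f/p = 120×50/8 = 750 rpm
s = (n_s − n)/n_s = (750 − 705)/750 = 0.0600

6.0 %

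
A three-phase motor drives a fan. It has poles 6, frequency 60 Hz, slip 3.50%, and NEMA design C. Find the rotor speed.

1158 rpm

n_s = 120f/p = 120×60/6 = 1200 rpm
n = n_s(1 − s) = 1200 × (1 − 0.035) = 1158 rpm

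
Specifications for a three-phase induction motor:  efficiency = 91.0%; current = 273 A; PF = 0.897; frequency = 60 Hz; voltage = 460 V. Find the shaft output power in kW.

P_in = √3·V·I·cosφ = 1.732 × 460 × 273 × 0.897 = 195102 W
P_out = η·P_in = 0.91 × 195102 = 177543 W

178 kW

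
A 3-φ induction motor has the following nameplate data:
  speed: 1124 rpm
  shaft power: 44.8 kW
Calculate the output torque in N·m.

ω = 2π × 1124/60 = 117.7 rad/s
τ = P/ω = 44800/117.7 = 381 N·m

381 N·m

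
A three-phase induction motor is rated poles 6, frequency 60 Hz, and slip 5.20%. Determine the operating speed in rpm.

n_s = 120f/p = 120×60/6 = 1200 rpm
n = n_s(1 − s) = 1200 × (1 − 0.052) = 1138 rpm

1138 rpm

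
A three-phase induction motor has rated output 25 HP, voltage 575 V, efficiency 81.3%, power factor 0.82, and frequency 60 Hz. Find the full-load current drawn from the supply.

28.1 A

P_out = 25 × 746 = 18650 W
P_in = P_out / η = 18650 / 0.813 = 22940 W
I_L = P_in / (√3·V_L·cosφ) = 22940 / (1.732 × 575 × 0.82) = 28.1 A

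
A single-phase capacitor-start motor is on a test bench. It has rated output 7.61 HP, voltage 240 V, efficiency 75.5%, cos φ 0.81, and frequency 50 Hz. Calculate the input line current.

P_out = 7.61 × 746 = 5677 W
P_in = P_out / η = 5677 / 0.755 = 7519 W
I = P_in / (V·cosφ) = 7519 / (240 × 0.81) = 38.7 A

38.7 A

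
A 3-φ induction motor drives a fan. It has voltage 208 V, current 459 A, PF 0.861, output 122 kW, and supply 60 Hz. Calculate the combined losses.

P_in = √3·V·I·cosφ = 1.732×208×459×0.861 = 142373 W
P_out = 122000 W
Losses = P_in − P_out = 142373 − 122000 = 20373 W

20400 W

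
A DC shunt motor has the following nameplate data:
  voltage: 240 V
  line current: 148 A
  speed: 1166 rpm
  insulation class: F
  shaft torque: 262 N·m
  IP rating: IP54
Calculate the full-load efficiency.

90.1 %

ω = 2π × 1166/60 = 122.1 rad/s; P_out = τω = 262 × 122.1 = 31990 W
P_in = V·I = 240 × 148 = 35520 W
η = P_out / P_in = 31990 / 35520 = 0.901 = 90.1%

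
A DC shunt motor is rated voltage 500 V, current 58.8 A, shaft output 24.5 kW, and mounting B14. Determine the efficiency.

P_out = 24.5 kW = 24500 W
P_in = V·I = 500 × 58.8 = 29400 W
η = P_out / P_in = 24500 / 29400 = 0.833 = 83.3%

83.3 %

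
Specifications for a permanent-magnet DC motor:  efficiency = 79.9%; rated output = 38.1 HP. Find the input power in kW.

35.6 kW

P_out = 38.1 × 746 = 28423 W
P_in = P_out/η = 28423/0.799 = 35573 W = 35.6 kW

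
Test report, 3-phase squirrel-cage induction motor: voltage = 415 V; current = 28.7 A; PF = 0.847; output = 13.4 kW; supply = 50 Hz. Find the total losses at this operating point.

4.07 kW

P_in = √3·V·I·cosφ = 1.732×415×28.7×0.847 = 17473 W
P_out = 13400 W
Losses = P_in − P_out = 17473 − 13400 = 4073 W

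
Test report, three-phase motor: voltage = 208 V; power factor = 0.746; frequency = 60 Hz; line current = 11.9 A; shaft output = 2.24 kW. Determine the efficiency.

P_out = 2.24 kW = 2240 W
P_in = √3·V_L·I_L·cosφ = 1.732 × 208 × 11.9 × 0.746 = 3198 W
η = P_out / P_in = 2240 / 3198 = 0.700 = 70.0%

70.0 %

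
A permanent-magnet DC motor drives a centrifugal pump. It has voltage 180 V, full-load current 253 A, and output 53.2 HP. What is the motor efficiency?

87.1 %

P_out = 53.2 × 746 = 39687 W
P_in = V·I = 180 × 253 = 45540 W
η = P_out / P_in = 39687 / 45540 = 0.871 = 87.1%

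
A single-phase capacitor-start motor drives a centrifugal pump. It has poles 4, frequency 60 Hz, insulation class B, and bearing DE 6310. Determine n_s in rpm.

1800 rpm

n_s = 120f/p = 120×60/4 = 1800 rpm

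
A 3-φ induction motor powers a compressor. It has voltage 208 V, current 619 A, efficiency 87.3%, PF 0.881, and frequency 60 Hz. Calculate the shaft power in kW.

P_in = √3·V·I·cosφ = 1.732 × 208 × 619 × 0.881 = 196462 W
P_out = η·P_in = 0.873 × 196462 = 171511 W

172 kW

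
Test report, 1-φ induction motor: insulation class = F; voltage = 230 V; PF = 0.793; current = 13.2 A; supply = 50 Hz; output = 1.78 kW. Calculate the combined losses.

P_in = V·I·cosφ = 230×13.2×0.793 = 2408 W
P_out = 1780 W
Losses = P_in − P_out = 2408 − 1780 = 628 W

628 W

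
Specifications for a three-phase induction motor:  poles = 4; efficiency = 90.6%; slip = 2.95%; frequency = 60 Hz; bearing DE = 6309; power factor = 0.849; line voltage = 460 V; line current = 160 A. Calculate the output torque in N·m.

536 N·m

P_in = √3·V·I·cosφ = 1.732 × 460 × 160 × 0.849 = 108226 W
P_out = η·P_in = 0.906 × 108226 = 98053 W
n_s = 120×60/4 = 1800 rpm; n = 1800×(1−0.0295) = 1747 rpm
ω = 2π×1747/60 = 182.9 rad/s
τ = P_out/ω = 98053/182.9 = 536 N·m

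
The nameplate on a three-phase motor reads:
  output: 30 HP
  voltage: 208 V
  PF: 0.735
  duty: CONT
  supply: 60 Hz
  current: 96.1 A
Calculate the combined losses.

3.07 kW

P_in = √3·V·I·cosφ = 1.732×208×96.1×0.735 = 25446 W
P_out = 30×746 = 22380 W
Losses = P_in − P_out = 25446 − 22380 = 3066 W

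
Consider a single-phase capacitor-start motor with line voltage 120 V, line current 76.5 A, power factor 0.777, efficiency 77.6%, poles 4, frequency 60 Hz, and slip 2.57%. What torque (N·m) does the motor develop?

P_in = V·I·cosφ = 120 × 76.5 × 0.777 = 7133 W
P_out = η·P_in = 0.776 × 7133 = 5535 W
n_s = 120×60/4 = 1800 rpm; n = 1800×(1−0.0257) = 1754 rpm
ω = 2π×1754/60 = 183.7 rad/s
τ = P_out/ω = 5535/183.7 = 30.1 N·m

30.1 N·m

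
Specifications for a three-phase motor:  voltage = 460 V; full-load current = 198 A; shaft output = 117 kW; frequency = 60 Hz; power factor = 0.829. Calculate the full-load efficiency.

89.5 %

P_out = 117 kW = 117000 W
P_in = √3·V_L·I_L·cosφ = 1.732 × 460 × 198 × 0.829 = 130775 W
η = P_out / P_in = 117000 / 130775 = 0.895 = 89.5%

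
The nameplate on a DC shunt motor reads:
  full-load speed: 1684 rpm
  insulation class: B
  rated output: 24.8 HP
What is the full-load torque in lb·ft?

77.4 lb·ft

P_out = 24.8 × 746 = 18501 W
ω = 2π × 1684/60 = 176.3 rad/s
τ = P_out/ω = 18501/176.3 = 104.9 N·m
In lb·ft: 104.9/1.356 = 77.4 lb·ft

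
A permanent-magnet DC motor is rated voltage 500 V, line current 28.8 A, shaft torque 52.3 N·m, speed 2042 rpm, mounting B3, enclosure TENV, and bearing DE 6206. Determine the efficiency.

77.7 %

ω = 2π × 2042/60 = 213.8 rad/s; P_out = τω = 52.3 × 213.8 = 11182 W
P_in = V·I = 500 × 28.8 = 14400 W
η = P_out / P_in = 11182 / 14400 = 0.777 = 77.7%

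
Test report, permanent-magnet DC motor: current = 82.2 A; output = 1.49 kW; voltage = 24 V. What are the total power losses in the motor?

483 W

P_in = V·I = 24×82.2 = 1973 W
P_out = 1490 W
Losses = P_in − P_out = 1973 − 1490 = 483 W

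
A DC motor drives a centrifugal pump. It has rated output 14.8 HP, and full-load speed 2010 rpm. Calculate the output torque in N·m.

P_out = 14.8 × 746 = 11041 W
ω = 2π × 2010/60 = 210.5 rad/s
τ = P_out/ω = 11041/210.5 = 52.5 N·m

52.5 N·m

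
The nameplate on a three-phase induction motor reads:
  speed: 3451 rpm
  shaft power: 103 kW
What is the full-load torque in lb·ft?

ω = 2π × 3451/60 = 361.4 rad/s
τ = P/ω = 103000/361.4 = 285 N·m
In lb·ft: 285/1.356 = 210 lb·ft

210 lb·ft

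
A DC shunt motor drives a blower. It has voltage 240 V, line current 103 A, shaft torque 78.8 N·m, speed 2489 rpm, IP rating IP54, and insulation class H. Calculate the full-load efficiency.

83.1 %

ω = 2π × 2489/60 = 260.6 rad/s; P_out = τω = 78.8 × 260.6 = 20535 W
P_in = V·I = 240 × 103 = 24720 W
η = P_out / P_in = 20535 / 24720 = 0.831 = 83.1%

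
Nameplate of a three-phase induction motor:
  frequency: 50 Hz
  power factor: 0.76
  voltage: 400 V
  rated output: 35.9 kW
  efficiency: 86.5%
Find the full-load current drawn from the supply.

78.8 A

P_out = 35.9 kW = 35900 W
P_in = P_out / η = 35900 / 0.865 = 41503 W
I_L = P_in / (√3·V_L·cosφ) = 41503 / (1.732 × 400 × 0.76) = 78.8 A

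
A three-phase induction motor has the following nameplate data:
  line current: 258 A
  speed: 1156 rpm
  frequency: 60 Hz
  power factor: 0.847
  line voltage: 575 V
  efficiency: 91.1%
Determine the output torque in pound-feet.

P_in = √3·V·I·cosφ = 1.732 × 575 × 258 × 0.847 = 217630 W
P_out = η·P_in = 0.911 × 217630 = 198261 W
n = 1156 rpm
ω = 2π×1156/60 = 121.1 rad/s
τ = P_out/ω = 198261/121.1 = 1637 N·m
In lb·ft: 1637/1.356 = 1210 lb·ft

1210 lb·ft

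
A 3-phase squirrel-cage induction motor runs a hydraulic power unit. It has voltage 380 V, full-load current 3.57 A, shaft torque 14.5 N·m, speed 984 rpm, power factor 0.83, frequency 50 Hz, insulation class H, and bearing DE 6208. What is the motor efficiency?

76.6 %

ω = 2π × 984/60 = 103 rad/s; P_out = τω = 14.5 × 103 = 1494 W
P_in = √3·V_L·I_L·cosφ = 1.732 × 380 × 3.57 × 0.83 = 1950 W
η = P_out / P_in = 1494 / 1950 = 0.766 = 76.6%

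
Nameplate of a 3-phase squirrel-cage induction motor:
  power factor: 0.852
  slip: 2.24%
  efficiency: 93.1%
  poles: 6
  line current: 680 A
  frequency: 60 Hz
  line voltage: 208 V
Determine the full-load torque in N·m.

1580 N·m

P_in = √3·V·I·cosφ = 1.732 × 208 × 680 × 0.852 = 208718 W
P_out = η·P_in = 0.931 × 208718 = 194316 W
n_s = 120×60/6 = 1200 rpm; n = 1200×(1−0.0224) = 1173 rpm
ω = 2π×1173/60 = 122.8 rad/s
τ = P_out/ω = 194316/122.8 = 1580 N·m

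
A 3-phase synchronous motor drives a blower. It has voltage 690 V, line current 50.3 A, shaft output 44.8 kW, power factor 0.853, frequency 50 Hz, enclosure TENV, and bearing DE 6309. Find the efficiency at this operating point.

P_out = 44.8 kW = 44800 W
P_in = √3·V_L·I_L·cosφ = 1.732 × 690 × 50.3 × 0.853 = 51276 W
η = P_out / P_in = 44800 / 51276 = 0.874 = 87.4%

87.4 %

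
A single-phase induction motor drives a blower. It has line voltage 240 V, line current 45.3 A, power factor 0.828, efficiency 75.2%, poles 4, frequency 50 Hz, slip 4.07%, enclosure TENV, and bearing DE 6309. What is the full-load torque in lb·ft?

33.1 lb·ft

P_in = V·I·cosφ = 240 × 45.3 × 0.828 = 9002 W
P_out = η·P_in = 0.752 × 9002 = 6770 W
n_s = 120×50/4 = 1500 rpm; n = 1500×(1−0.0407) = 1439 rpm
ω = 2π×1439/60 = 150.7 rad/s
τ = P_out/ω = 6770/150.7 = 44.92 N·m
In lb·ft: 44.92/1.356 = 33.1 lb·ft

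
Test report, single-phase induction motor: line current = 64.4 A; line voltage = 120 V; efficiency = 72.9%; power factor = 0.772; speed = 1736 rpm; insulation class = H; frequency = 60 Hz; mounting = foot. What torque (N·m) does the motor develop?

23.9 N·m

P_in = V·I·cosφ = 120 × 64.4 × 0.772 = 5966 W
P_out = η·P_in = 0.729 × 5966 = 4349 W
n = 1736 rpm
ω = 2π×1736/60 = 181.8 rad/s
τ = P_out/ω = 4349/181.8 = 23.9 N·m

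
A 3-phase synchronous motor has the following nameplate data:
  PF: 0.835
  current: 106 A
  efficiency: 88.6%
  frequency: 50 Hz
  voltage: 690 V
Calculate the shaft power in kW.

P_in = √3·V·I·cosφ = 1.732 × 690 × 106 × 0.835 = 105777 W
P_out = η·P_in = 0.886 × 105777 = 93718 W

93.7 kW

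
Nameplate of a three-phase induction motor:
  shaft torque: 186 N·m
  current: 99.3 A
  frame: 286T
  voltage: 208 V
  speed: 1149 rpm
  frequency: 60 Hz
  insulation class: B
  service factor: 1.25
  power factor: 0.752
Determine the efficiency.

ω = 2π × 1149/60 = 120.3 rad/s; P_out = τω = 186 × 120.3 = 22376 W
P_in = √3·V_L·I_L·cosφ = 1.732 × 208 × 99.3 × 0.752 = 26902 W
η = P_out / P_in = 22376 / 26902 = 0.832 = 83.2%

83.2 %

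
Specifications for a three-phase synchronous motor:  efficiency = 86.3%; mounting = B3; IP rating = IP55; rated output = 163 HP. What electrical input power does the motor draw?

P_out = 163 × 746 = 121598 W
P_in = P_out/η = 121598/0.863 = 140902 W = 141 kW

141 kW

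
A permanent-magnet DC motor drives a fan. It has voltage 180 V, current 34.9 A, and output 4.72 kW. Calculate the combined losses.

P_in = V·I = 180×34.9 = 6282 W
P_out = 4720 W
Losses = P_in − P_out = 6282 − 4720 = 1562 W

1560 W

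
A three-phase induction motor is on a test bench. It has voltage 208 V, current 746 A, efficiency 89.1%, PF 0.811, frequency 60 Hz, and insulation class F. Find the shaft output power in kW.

P_in = √3·V·I·cosφ = 1.732 × 208 × 746 × 0.811 = 217957 W
P_out = η·P_in = 0.891 × 217957 = 194200 W

194 kW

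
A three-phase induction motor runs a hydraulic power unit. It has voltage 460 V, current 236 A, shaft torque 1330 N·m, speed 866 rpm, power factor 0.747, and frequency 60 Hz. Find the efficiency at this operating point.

ω = 2π × 866/60 = 90.69 rad/s; P_out = τω = 1330 × 90.69 = 120618 W
P_in = √3·V_L·I_L·cosφ = 1.732 × 460 × 236 × 0.747 = 140455 W
η = P_out / P_in = 120618 / 140455 = 0.859 = 85.9%

85.9 %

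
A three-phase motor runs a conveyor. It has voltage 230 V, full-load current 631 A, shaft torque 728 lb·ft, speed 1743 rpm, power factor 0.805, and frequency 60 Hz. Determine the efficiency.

89.0 %

τ = 728 lb·ft × 1.356 = 987.2 N·m
ω = 2π × 1743/60 = 182.5 rad/s; P_out = τω = 987.2 × 182.5 = 180164 W
P_in = √3·V_L·I_L·cosφ = 1.732 × 230 × 631 × 0.805 = 202349 W
η = P_out / P_in = 180164 / 202349 = 0.890 = 89.0%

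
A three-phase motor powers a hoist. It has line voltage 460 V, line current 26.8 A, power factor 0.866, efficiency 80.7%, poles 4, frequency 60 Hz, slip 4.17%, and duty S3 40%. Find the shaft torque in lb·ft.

P_in = √3·V·I·cosφ = 1.732 × 460 × 26.8 × 0.866 = 18491 W
P_out = η·P_in = 0.807 × 18491 = 14922 W
n_s = 120×60/4 = 1800 rpm; n = 1800×(1−0.0417) = 1725 rpm
ω = 2π×1725/60 = 180.6 rad/s
τ = P_out/ω = 14922/180.6 = 82.62 N·m
In lb·ft: 82.62/1.356 = 60.9 lb·ft

60.9 lb·ft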